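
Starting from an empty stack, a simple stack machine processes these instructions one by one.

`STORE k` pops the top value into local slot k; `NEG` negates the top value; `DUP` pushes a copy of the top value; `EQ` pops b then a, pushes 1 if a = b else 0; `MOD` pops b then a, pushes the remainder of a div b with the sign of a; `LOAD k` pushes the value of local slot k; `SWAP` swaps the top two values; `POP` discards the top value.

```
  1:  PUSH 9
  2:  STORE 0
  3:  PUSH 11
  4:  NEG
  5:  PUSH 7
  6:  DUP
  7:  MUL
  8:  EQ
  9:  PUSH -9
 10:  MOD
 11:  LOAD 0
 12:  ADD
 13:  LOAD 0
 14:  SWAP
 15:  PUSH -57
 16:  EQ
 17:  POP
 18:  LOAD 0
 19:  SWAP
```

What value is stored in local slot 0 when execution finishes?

PUSH 9    9
STORE 0   (empty)
PUSH 11   11
NEG       -11
PUSH 7    -11 7
DUP       -11 7 7
MUL       -11 49
EQ        0
PUSH -9   0 -9
MOD       0
LOAD 0    0 9
ADD       9
LOAD 0    9 9
SWAP      9 9
PUSH -57  9 9 -57
EQ        9 0
POP       9
LOAD 0    9 9
SWAP      9 9

9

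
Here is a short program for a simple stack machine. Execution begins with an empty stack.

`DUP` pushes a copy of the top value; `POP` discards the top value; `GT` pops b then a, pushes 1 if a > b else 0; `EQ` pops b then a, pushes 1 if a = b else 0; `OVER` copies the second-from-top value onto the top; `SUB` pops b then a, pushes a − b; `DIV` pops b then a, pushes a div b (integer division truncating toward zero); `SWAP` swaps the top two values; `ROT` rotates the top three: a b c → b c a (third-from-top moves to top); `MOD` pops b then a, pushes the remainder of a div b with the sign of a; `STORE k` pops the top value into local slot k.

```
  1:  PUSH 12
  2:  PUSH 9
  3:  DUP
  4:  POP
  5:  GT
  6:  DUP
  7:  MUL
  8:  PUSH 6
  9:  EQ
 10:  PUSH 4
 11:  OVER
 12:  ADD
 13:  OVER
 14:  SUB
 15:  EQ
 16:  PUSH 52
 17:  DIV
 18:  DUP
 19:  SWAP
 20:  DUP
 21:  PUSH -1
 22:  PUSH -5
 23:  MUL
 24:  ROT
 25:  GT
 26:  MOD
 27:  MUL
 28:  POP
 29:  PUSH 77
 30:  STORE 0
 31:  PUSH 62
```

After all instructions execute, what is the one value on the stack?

PUSH 12  [12]
PUSH 9   [12, 9]
DUP      [12, 9, 9]
POP      [12, 9]
GT       [1]
DUP      [1, 1]
MUL      [1]
PUSH 6   [1, 6]
EQ       [0]
PUSH 4   [0, 4]
OVER     [0, 4, 0]
ADD      [0, 4]
OVER     [0, 4, 0]
SUB      [0, 4]
EQ       [0]
PUSH 52  [0, 52]
DIV      [0]
DUP      [0, 0]
SWAP     [0, 0]
DUP      [0, 0, 0]
PUSH -1  [0, 0, 0, -1]
PUSH -5  [0, 0, 0, -1, -5]
MUL      [0, 0, 0, 5]
ROT      [0, 0, 5, 0]
GT       [0, 0, 1]
MOD      [0, 0]
MUL      [0]
POP      []
PUSH 77  [77]
STORE 0  []
PUSH 62  [62]

62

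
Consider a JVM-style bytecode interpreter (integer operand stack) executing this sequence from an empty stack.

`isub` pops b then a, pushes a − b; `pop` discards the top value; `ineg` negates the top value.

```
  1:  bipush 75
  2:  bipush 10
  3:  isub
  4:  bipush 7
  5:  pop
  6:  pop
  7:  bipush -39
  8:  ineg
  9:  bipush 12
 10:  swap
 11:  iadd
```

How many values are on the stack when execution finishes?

1

bipush 75  -> 75
bipush 10  -> 75 10
isub       -> 65
bipush 7   -> 65 7
pop        -> 65
pop        -> (empty)
bipush -39 -> -39
ineg       -> 39
bipush 12  -> 39 12
swap       -> 12 39
iadd       -> 51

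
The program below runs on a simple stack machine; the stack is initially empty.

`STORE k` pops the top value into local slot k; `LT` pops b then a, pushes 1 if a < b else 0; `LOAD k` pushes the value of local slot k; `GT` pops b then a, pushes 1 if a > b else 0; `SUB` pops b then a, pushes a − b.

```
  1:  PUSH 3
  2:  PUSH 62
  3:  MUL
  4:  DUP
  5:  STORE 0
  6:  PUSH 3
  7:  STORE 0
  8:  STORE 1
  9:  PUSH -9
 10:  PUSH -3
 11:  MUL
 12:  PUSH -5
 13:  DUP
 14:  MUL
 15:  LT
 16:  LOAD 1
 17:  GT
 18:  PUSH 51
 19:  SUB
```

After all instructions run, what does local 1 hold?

186

PUSH 3   [3]
PUSH 62  [3, 62]
MUL      [186]
DUP      [186, 186]
STORE 0  [186]
PUSH 3   [186, 3]
STORE 0  [186]
STORE 1  []
PUSH -9  [-9]
PUSH -3  [-9, -3]
MUL      [27]
PUSH -5  [27, -5]
DUP      [27, -5, -5]
MUL      [27, 25]
LT       [0]
LOAD 1   [0, 186]
GT       [0]
PUSH 51  [0, 51]
SUB      [-51]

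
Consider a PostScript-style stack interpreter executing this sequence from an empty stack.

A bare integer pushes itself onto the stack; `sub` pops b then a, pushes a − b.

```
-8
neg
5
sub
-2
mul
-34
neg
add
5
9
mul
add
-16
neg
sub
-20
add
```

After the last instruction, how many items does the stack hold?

-8  -> [-8]
neg -> [8]
5   -> [8, 5]
sub -> [3]
-2  -> [3, -2]
mul -> [-6]
-34 -> [-6, -34]
neg -> [-6, 34]
add -> [28]
5   -> [28, 5]
9   -> [28, 5, 9]
mul -> [28, 45]
add -> [73]
-16 -> [73, -16]
neg -> [73, 16]
sub -> [57]
-20 -> [57, -20]
add -> [37]

1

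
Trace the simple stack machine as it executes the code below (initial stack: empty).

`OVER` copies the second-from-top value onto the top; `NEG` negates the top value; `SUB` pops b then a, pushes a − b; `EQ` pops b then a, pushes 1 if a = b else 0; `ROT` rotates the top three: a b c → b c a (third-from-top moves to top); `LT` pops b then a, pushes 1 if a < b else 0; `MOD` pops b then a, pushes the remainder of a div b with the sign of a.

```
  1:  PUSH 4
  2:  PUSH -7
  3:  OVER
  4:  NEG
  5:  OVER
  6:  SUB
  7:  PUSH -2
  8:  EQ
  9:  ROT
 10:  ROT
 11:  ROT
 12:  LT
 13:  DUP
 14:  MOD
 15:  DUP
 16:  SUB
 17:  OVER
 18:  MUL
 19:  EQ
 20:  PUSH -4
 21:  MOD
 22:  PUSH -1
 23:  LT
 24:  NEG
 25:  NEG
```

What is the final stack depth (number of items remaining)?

1

PUSH 4   [4]
PUSH -7  [4, -7]
OVER     [4, -7, 4]
NEG      [4, -7, -4]
OVER     [4, -7, -4, -7]
SUB      [4, -7, 3]
PUSH -2  [4, -7, 3, -2]
EQ       [4, -7, 0]
ROT      [-7, 0, 4]
ROT      [0, 4, -7]
ROT      [4, -7, 0]
LT       [4, 1]
DUP      [4, 1, 1]
MOD      [4, 0]
DUP      [4, 0, 0]
SUB      [4, 0]
OVER     [4, 0, 4]
MUL      [4, 0]
EQ       [0]
PUSH -4  [0, -4]
MOD      [0]
PUSH -1  [0, -1]
LT       [0]
NEG      [0]
NEG      [0]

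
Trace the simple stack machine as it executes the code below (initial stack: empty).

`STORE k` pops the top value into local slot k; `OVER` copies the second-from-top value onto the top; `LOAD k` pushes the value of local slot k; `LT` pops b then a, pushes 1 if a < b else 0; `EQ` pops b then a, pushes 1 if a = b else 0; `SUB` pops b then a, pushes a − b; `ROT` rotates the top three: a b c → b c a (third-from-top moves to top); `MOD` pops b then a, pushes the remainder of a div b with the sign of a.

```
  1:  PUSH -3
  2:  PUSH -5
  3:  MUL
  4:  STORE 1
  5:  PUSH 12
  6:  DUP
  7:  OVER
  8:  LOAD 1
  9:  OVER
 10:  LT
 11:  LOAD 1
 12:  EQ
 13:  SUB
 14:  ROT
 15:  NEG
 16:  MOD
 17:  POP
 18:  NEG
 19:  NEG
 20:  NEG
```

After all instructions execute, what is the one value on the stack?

-12

PUSH -3 -> [-3]
PUSH -5 -> [-3, -5]
MUL     -> [15]
STORE 1 -> []
PUSH 12 -> [12]
DUP     -> [12, 12]
OVER    -> [12, 12, 12]
LOAD 1  -> [12, 12, 12, 15]
OVER    -> [12, 12, 12, 15, 12]
LT      -> [12, 12, 12, 0]
LOAD 1  -> [12, 12, 12, 0, 15]
EQ      -> [12, 12, 12, 0]
SUB     -> [12, 12, 12]
ROT     -> [12, 12, 12]
NEG     -> [12, 12, -12]
MOD     -> [12, 0]
POP     -> [12]
NEG     -> [-12]
NEG     -> [12]
NEG     -> [-12]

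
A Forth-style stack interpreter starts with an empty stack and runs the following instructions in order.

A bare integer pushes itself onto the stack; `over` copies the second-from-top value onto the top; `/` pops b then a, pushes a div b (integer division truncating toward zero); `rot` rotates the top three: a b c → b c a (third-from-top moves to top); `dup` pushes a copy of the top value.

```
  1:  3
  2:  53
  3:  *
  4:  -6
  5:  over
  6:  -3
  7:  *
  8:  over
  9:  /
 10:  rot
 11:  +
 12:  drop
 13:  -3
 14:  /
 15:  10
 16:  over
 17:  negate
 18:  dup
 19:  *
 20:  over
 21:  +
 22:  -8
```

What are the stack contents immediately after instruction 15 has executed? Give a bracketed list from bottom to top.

[2, 10]

3    : 3
53   : 3 53
*    : 159
-6   : 159 -6
over : 159 -6 159
-3   : 159 -6 159 -3
*    : 159 -6 -477
over : 159 -6 -477 -6
/    : 159 -6 79
rot  : -6 79 159
+    : -6 238
drop : -6
-3   : -6 -3
/    : 2
10   : 2 10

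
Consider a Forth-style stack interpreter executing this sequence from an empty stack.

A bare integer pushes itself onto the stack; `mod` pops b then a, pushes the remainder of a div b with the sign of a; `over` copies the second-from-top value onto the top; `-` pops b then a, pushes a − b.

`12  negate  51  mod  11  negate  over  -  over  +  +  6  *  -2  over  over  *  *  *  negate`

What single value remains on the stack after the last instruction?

12     → 12
negate → -12
51     → -12 51
mod    → -12
11     → -12 11
negate → -12 -11
over   → -12 -11 -12
-      → -12 1
over   → -12 1 -12
+      → -12 -11
+      → -23
6      → -23 6
*      → -138
-2     → -138 -2
over   → -138 -2 -138
over   → -138 -2 -138 -2
*      → -138 -2 276
*      → -138 -552
*      → 76176
negate → -76176

-76176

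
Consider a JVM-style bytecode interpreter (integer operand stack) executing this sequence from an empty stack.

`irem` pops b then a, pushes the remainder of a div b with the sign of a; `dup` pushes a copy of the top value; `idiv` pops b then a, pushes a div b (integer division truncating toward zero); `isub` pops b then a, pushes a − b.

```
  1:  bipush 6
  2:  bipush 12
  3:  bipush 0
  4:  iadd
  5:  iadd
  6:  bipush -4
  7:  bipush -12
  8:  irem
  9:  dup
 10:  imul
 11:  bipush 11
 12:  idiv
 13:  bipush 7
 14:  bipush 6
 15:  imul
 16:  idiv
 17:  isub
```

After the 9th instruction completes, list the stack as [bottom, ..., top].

[18, -4, -4]

bipush 6    [6]
bipush 12   [6, 12]
bipush 0    [6, 12, 0]
iadd        [6, 12]
iadd        [18]
bipush -4   [18, -4]
bipush -12  [18, -4, -12]
irem        [18, -4]
dup         [18, -4, -4]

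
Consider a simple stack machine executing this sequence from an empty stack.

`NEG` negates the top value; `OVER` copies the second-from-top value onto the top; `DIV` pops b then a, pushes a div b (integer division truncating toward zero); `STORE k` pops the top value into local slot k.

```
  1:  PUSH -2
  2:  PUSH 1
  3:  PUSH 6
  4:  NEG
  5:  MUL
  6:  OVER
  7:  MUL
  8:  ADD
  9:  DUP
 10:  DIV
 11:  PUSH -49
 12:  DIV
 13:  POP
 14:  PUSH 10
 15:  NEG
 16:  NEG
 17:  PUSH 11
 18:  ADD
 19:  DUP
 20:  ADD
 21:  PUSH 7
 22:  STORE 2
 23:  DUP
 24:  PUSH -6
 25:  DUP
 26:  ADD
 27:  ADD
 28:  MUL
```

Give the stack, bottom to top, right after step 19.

[21, 21]

PUSH -2  → [-2]
PUSH 1   → [-2, 1]
PUSH 6   → [-2, 1, 6]
NEG      → [-2, 1, -6]
MUL      → [-2, -6]
OVER     → [-2, -6, -2]
MUL      → [-2, 12]
ADD      → [10]
DUP      → [10, 10]
DIV      → [1]
PUSH -49 → [1, -49]
DIV      → [0]
POP      → []
PUSH 10  → [10]
NEG      → [-10]
NEG      → [10]
PUSH 11  → [10, 11]
ADD      → [21]
DUP      → [21, 21]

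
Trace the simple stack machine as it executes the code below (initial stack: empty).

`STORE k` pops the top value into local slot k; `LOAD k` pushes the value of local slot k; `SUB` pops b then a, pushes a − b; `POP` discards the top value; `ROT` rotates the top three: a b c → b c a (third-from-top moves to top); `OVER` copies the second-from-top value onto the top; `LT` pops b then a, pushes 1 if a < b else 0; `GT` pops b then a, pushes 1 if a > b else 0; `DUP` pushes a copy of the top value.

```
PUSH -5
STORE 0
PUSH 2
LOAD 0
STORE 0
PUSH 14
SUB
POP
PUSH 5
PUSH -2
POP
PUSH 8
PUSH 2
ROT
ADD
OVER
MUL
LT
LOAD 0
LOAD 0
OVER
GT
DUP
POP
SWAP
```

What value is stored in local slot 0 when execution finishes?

PUSH -5 → -5
STORE 0 → (empty)
PUSH 2  → 2
LOAD 0  → 2 -5
STORE 0 → 2
PUSH 14 → 2 14
SUB     → -12
POP     → (empty)
PUSH 5  → 5
PUSH -2 → 5 -2
POP     → 5
PUSH 8  → 5 8
PUSH 2  → 5 8 2
ROT     → 8 2 5
ADD     → 8 7
OVER    → 8 7 8
MUL     → 8 56
LT      → 1
LOAD 0  → 1 -5
LOAD 0  → 1 -5 -5
OVER    → 1 -5 -5 -5
GT      → 1 -5 0
DUP     → 1 -5 0 0
POP     → 1 -5 0
SWAP    → 1 0 -5

-5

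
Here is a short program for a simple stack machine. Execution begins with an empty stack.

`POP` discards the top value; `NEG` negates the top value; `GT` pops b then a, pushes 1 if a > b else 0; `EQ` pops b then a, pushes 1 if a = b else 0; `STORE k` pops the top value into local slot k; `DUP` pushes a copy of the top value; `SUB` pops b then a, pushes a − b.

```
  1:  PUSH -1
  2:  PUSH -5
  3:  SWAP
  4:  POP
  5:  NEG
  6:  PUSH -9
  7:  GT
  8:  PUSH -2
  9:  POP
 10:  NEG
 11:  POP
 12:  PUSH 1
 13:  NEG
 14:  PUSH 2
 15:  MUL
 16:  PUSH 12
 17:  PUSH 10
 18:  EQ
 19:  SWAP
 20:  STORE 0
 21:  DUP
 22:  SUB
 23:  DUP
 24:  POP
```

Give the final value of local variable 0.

-2

PUSH -1  [-1]
PUSH -5  [-1, -5]
SWAP     [-5, -1]
POP      [-5]
NEG      [5]
PUSH -9  [5, -9]
GT       [1]
PUSH -2  [1, -2]
POP      [1]
NEG      [-1]
POP      []
PUSH 1   [1]
NEG      [-1]
PUSH 2   [-1, 2]
MUL      [-2]
PUSH 12  [-2, 12]
PUSH 10  [-2, 12, 10]
EQ       [-2, 0]
SWAP     [0, -2]
STORE 0  [0]
DUP      [0, 0]
SUB      [0]
DUP      [0, 0]
POP      [0]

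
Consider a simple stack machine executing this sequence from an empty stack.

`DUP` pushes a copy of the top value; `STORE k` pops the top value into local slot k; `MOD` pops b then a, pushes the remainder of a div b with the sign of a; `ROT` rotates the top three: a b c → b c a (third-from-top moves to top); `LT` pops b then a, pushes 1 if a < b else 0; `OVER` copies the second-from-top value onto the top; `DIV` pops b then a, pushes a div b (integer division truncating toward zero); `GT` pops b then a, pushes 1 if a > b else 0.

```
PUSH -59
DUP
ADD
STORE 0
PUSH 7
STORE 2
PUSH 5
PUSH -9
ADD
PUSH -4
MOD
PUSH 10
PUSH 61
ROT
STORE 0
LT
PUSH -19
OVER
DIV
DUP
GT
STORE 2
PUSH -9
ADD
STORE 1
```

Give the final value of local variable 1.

-8

PUSH -59 → -59
DUP      → -59 -59
ADD      → -118
STORE 0  → (empty)
PUSH 7   → 7
STORE 2  → (empty)
PUSH 5   → 5
PUSH -9  → 5 -9
ADD      → -4
PUSH -4  → -4 -4
MOD      → 0
PUSH 10  → 0 10
PUSH 61  → 0 10 61
ROT      → 10 61 0
STORE 0  → 10 61
LT       → 1
PUSH -19 → 1 -19
OVER     → 1 -19 1
DIV      → 1 -19
DUP      → 1 -19 -19
GT       → 1 0
STORE 2  → 1
PUSH -9  → 1 -9
ADD      → -8
STORE 1  → (empty)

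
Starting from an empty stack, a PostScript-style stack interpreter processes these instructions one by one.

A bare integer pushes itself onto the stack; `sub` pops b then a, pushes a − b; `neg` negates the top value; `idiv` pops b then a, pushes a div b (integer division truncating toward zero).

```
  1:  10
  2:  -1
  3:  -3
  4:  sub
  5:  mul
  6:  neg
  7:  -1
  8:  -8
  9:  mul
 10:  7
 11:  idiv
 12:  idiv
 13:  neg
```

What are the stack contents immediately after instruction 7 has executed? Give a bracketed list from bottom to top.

10  -> 10
-1  -> 10 -1
-3  -> 10 -1 -3
sub -> 10 2
mul -> 20
neg -> -20
-1  -> -20 -1

[-20, -1]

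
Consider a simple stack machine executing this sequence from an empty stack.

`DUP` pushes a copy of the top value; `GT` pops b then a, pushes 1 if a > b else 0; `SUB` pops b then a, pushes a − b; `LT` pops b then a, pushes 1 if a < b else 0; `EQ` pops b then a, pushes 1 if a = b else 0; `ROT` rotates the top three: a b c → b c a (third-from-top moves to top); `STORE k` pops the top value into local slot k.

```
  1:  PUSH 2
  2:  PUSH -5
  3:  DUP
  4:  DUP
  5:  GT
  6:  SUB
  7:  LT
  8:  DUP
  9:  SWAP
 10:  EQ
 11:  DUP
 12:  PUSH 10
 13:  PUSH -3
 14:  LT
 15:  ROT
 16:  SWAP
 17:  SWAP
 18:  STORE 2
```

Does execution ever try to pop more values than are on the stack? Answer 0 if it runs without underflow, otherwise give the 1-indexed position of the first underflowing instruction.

0

PUSH 2   [2]
PUSH -5  [2, -5]
DUP      [2, -5, -5]
DUP      [2, -5, -5, -5]
GT       [2, -5, 0]
SUB      [2, -5]
LT       [0]
DUP      [0, 0]
SWAP     [0, 0]
EQ       [1]
DUP      [1, 1]
PUSH 10  [1, 1, 10]
PUSH -3  [1, 1, 10, -3]
LT       [1, 1, 0]
ROT      [1, 0, 1]
SWAP     [1, 1, 0]
SWAP     [1, 0, 1]
STORE 2  [1, 0]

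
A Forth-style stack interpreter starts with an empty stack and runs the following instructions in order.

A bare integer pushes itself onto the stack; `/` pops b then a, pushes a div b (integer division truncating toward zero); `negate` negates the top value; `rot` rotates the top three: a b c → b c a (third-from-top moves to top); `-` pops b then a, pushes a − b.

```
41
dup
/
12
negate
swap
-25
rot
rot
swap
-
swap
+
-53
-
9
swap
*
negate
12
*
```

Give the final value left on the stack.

-4428

41     : [41]
dup    : [41, 41]
/      : [1]
12     : [1, 12]
negate : [1, -12]
swap   : [-12, 1]
-25    : [-12, 1, -25]
rot    : [1, -25, -12]
rot    : [-25, -12, 1]
swap   : [-25, 1, -12]
-      : [-25, 13]
swap   : [13, -25]
+      : [-12]
-53    : [-12, -53]
-      : [41]
9      : [41, 9]
swap   : [9, 41]
*      : [369]
negate : [-369]
12     : [-369, 12]
*      : [-4428]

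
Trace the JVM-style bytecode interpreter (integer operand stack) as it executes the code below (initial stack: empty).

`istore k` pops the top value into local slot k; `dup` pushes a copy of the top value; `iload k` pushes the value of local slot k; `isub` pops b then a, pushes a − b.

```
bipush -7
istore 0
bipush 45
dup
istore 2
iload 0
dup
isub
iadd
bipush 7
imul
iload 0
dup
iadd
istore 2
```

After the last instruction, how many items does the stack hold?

bipush -7 : [-7]
istore 0  : []
bipush 45 : [45]
dup       : [45, 45]
istore 2  : [45]
iload 0   : [45, -7]
dup       : [45, -7, -7]
isub      : [45, 0]
iadd      : [45]
bipush 7  : [45, 7]
imul      : [315]
iload 0   : [315, -7]
dup       : [315, -7, -7]
iadd      : [315, -14]
istore 2  : [315]

1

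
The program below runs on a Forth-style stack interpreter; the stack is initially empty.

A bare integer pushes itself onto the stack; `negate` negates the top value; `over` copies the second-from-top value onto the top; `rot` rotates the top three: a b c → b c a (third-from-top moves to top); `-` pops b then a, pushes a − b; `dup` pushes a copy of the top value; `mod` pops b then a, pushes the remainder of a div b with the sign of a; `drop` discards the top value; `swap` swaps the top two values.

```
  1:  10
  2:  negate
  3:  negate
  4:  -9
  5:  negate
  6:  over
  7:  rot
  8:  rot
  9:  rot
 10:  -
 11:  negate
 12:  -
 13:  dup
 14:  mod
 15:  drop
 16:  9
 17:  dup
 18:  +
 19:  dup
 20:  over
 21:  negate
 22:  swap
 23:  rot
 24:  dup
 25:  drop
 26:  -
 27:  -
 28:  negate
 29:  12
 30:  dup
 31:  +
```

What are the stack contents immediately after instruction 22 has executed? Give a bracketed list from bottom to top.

[18, -18, 18]

10     -> 10
negate -> -10
negate -> 10
-9     -> 10 -9
negate -> 10 9
over   -> 10 9 10
rot    -> 9 10 10
rot    -> 10 10 9
rot    -> 10 9 10
-      -> 10 -1
negate -> 10 1
-      -> 9
dup    -> 9 9
mod    -> 0
drop   -> (empty)
9      -> 9
dup    -> 9 9
+      -> 18
dup    -> 18 18
over   -> 18 18 18
negate -> 18 18 -18
swap   -> 18 -18 18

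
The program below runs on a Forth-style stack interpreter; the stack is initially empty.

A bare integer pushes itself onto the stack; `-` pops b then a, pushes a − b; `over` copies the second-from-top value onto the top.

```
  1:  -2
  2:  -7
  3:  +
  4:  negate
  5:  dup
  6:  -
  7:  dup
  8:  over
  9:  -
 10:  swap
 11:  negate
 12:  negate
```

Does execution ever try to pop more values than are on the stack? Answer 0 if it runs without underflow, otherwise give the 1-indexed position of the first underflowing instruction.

0

-2      -2
-7      -2 -7
+       -9
negate  9
dup     9 9
-       0
dup     0 0
over    0 0 0
-       0 0
swap    0 0
negate  0 0
negate  0 0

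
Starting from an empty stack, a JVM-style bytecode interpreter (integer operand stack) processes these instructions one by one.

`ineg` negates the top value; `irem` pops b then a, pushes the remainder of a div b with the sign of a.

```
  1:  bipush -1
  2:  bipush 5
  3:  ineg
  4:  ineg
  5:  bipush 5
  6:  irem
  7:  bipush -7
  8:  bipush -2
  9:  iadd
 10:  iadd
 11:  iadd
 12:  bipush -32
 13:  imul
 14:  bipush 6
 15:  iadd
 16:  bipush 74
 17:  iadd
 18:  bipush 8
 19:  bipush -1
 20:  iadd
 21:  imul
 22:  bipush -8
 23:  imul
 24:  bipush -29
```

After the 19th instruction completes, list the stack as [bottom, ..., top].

[400, 8, -1]

bipush -1   [-1]
bipush 5    [-1, 5]
ineg        [-1, -5]
ineg        [-1, 5]
bipush 5    [-1, 5, 5]
irem        [-1, 0]
bipush -7   [-1, 0, -7]
bipush -2   [-1, 0, -7, -2]
iadd        [-1, 0, -9]
iadd        [-1, -9]
iadd        [-10]
bipush -32  [-10, -32]
imul        [320]
bipush 6    [320, 6]
iadd        [326]
bipush 74   [326, 74]
iadd        [400]
bipush 8    [400, 8]
bipush -1   [400, 8, -1]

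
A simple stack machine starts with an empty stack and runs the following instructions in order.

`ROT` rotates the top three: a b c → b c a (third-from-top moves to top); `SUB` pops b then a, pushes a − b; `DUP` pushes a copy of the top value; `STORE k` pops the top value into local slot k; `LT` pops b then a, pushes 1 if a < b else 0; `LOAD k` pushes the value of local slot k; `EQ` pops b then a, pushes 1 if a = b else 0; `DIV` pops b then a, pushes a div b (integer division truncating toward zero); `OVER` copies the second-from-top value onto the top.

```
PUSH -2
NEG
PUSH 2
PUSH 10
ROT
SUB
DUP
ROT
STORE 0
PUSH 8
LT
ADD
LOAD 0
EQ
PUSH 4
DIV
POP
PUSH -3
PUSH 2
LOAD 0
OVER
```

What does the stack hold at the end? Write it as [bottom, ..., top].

[-3, 2, 2, 2]

PUSH -2  -2
NEG      2
PUSH 2   2 2
PUSH 10  2 2 10
ROT      2 10 2
SUB      2 8
DUP      2 8 8
ROT      8 8 2
STORE 0  8 8
PUSH 8   8 8 8
LT       8 0
ADD      8
LOAD 0   8 2
EQ       0
PUSH 4   0 4
DIV      0
POP      (empty)
PUSH -3  -3
PUSH 2   -3 2
LOAD 0   -3 2 2
OVER     -3 2 2 2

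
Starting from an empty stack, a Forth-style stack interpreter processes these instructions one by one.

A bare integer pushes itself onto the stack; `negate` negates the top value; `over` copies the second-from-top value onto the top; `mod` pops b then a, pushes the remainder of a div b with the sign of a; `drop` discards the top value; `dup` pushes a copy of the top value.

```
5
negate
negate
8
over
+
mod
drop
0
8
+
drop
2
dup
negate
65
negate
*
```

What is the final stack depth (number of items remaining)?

5      → 5
negate → -5
negate → 5
8      → 5 8
over   → 5 8 5
+      → 5 13
mod    → 5
drop   → (empty)
0      → 0
8      → 0 8
+      → 8
drop   → (empty)
2      → 2
dup    → 2 2
negate → 2 -2
65     → 2 -2 65
negate → 2 -2 -65
*      → 2 130

2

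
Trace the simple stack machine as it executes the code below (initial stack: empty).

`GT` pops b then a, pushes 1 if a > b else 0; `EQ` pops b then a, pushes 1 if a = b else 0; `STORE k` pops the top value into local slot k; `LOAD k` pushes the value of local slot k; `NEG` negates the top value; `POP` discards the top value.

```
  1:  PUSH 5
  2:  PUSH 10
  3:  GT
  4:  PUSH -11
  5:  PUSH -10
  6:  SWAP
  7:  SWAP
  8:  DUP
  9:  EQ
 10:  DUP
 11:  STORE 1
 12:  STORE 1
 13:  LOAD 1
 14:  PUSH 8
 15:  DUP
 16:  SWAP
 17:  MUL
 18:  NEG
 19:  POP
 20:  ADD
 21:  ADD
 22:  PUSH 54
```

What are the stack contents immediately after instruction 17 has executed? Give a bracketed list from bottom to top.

PUSH 5    [5]
PUSH 10   [5, 10]
GT        [0]
PUSH -11  [0, -11]
PUSH -10  [0, -11, -10]
SWAP      [0, -10, -11]
SWAP      [0, -11, -10]
DUP       [0, -11, -10, -10]
EQ        [0, -11, 1]
DUP       [0, -11, 1, 1]
STORE 1   [0, -11, 1]
STORE 1   [0, -11]
LOAD 1    [0, -11, 1]
PUSH 8    [0, -11, 1, 8]
DUP       [0, -11, 1, 8, 8]
SWAP      [0, -11, 1, 8, 8]
MUL       [0, -11, 1, 64]

[0, -11, 1, 64]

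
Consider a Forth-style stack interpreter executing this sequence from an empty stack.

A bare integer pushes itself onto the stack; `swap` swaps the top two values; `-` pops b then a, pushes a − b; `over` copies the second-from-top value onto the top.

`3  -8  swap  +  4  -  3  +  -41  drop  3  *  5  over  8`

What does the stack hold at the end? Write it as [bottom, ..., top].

3    → [3]
-8   → [3, -8]
swap → [-8, 3]
+    → [-5]
4    → [-5, 4]
-    → [-9]
3    → [-9, 3]
+    → [-6]
-41  → [-6, -41]
drop → [-6]
3    → [-6, 3]
*    → [-18]
5    → [-18, 5]
over → [-18, 5, -18]
8    → [-18, 5, -18, 8]

[-18, 5, -18, 8]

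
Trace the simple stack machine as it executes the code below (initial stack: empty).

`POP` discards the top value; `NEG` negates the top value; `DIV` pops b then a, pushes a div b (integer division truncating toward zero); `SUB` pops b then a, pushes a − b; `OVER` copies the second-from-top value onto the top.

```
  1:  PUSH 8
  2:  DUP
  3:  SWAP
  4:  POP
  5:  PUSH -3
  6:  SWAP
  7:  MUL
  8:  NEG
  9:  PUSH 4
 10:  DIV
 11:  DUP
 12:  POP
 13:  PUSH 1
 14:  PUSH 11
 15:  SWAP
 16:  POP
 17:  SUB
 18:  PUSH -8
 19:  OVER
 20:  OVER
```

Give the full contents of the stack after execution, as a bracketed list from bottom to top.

[-5, -8, -5, -8]

PUSH 8  -> 8
DUP     -> 8 8
SWAP    -> 8 8
POP     -> 8
PUSH -3 -> 8 -3
SWAP    -> -3 8
MUL     -> -24
NEG     -> 24
PUSH 4  -> 24 4
DIV     -> 6
DUP     -> 6 6
POP     -> 6
PUSH 1  -> 6 1
PUSH 11 -> 6 1 11
SWAP    -> 6 11 1
POP     -> 6 11
SUB     -> -5
PUSH -8 -> -5 -8
OVER    -> -5 -8 -5
OVER    -> -5 -8 -5 -8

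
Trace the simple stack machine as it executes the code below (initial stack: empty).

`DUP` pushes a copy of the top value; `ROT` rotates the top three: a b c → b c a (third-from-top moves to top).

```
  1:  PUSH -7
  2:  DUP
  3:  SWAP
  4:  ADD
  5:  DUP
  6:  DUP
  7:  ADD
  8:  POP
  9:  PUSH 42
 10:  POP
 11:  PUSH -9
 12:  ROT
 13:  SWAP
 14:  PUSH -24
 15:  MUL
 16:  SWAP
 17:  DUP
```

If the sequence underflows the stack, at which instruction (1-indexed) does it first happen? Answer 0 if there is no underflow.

12

PUSH -7  -7
DUP      -7 -7
SWAP     -7 -7
ADD      -14
DUP      -14 -14
DUP      -14 -14 -14
ADD      -14 -28
POP      -14
PUSH 42  -14 42
POP      -14
PUSH -9  -14 -9
ROT  — needs 3 operands, stack has 2 → underflow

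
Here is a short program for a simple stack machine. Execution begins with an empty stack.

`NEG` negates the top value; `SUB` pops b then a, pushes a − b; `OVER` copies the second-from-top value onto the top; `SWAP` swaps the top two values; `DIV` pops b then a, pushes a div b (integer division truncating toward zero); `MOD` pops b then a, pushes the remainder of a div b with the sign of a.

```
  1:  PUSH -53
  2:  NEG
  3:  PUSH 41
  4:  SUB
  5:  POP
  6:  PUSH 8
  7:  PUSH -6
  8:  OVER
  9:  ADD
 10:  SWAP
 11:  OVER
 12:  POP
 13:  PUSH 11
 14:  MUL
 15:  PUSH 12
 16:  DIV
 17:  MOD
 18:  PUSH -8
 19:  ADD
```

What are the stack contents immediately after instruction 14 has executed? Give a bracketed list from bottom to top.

PUSH -53 : [-53]
NEG      : [53]
PUSH 41  : [53, 41]
SUB      : [12]
POP      : []
PUSH 8   : [8]
PUSH -6  : [8, -6]
OVER     : [8, -6, 8]
ADD      : [8, 2]
SWAP     : [2, 8]
OVER     : [2, 8, 2]
POP      : [2, 8]
PUSH 11  : [2, 8, 11]
MUL      : [2, 88]

[2, 88]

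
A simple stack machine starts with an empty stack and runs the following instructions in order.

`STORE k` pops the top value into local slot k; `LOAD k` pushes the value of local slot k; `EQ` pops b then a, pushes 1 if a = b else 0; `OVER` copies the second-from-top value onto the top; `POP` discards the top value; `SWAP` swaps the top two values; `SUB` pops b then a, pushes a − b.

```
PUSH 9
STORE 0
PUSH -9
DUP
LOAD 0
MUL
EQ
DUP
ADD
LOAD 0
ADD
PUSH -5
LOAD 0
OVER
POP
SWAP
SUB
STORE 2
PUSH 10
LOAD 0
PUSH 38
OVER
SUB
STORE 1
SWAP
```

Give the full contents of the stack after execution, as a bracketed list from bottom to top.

PUSH 9  → 9
STORE 0 → (empty)
PUSH -9 → -9
DUP     → -9 -9
LOAD 0  → -9 -9 9
MUL     → -9 -81
EQ      → 0
DUP     → 0 0
ADD     → 0
LOAD 0  → 0 9
ADD     → 9
PUSH -5 → 9 -5
LOAD 0  → 9 -5 9
OVER    → 9 -5 9 -5
POP     → 9 -5 9
SWAP    → 9 9 -5
SUB     → 9 14
STORE 2 → 9
PUSH 10 → 9 10
LOAD 0  → 9 10 9
PUSH 38 → 9 10 9 38
OVER    → 9 10 9 38 9
SUB     → 9 10 9 29
STORE 1 → 9 10 9
SWAP    → 9 9 10

[9, 9, 10]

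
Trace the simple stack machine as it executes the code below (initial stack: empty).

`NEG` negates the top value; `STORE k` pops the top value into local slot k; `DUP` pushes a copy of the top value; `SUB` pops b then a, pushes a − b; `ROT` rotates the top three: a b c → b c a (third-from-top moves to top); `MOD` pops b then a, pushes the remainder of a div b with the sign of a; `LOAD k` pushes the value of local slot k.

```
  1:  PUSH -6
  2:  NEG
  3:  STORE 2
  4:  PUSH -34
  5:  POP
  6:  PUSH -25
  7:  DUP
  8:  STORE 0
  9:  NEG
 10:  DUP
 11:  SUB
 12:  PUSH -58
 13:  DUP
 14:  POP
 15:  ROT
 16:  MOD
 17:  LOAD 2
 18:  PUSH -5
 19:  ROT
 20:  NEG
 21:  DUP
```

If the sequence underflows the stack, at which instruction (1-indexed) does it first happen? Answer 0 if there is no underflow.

PUSH -6  → -6
NEG      → 6
STORE 2  → (empty)
PUSH -34 → -34
POP      → (empty)
PUSH -25 → -25
DUP      → -25 -25
STORE 0  → -25
NEG      → 25
DUP      → 25 25
SUB      → 0
PUSH -58 → 0 -58
DUP      → 0 -58 -58
POP      → 0 -58
ROT  — needs 3 operands, stack has 2 → underflow

15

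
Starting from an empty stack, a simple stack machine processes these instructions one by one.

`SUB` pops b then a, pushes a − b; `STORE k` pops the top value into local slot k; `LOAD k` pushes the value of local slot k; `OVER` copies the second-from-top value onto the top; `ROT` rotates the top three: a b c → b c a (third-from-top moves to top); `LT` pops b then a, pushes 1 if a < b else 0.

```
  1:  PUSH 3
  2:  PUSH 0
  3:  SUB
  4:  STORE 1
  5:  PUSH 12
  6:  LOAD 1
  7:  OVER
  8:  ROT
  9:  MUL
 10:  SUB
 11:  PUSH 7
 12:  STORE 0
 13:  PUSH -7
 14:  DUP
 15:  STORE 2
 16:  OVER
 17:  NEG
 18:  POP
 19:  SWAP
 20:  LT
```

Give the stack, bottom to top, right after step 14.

[-141, -7, -7]

PUSH 3  -> [3]
PUSH 0  -> [3, 0]
SUB     -> [3]
STORE 1 -> []
PUSH 12 -> [12]
LOAD 1  -> [12, 3]
OVER    -> [12, 3, 12]
ROT     -> [3, 12, 12]
MUL     -> [3, 144]
SUB     -> [-141]
PUSH 7  -> [-141, 7]
STORE 0 -> [-141]
PUSH -7 -> [-141, -7]
DUP     -> [-141, -7, -7]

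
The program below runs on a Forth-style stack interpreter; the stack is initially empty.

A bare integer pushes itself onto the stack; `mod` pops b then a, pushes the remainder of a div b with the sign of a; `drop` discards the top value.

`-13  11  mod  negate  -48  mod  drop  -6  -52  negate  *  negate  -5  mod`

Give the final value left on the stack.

-13    : -13
11     : -13 11
mod    : -2
negate : 2
-48    : 2 -48
mod    : 2
drop   : (empty)
-6     : -6
-52    : -6 -52
negate : -6 52
*      : -312
negate : 312
-5     : 312 -5
mod    : 2

2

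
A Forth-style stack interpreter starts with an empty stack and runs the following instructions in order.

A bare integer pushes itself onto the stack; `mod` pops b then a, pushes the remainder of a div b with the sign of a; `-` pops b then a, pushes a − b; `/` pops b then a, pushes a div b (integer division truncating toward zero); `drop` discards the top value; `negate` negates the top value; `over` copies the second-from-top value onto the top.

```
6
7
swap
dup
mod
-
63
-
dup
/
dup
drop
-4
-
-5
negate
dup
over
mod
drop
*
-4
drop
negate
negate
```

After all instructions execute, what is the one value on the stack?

25

6      : 6
7      : 6 7
swap   : 7 6
dup    : 7 6 6
mod    : 7 0
-      : 7
63     : 7 63
-      : -56
dup    : -56 -56
/      : 1
dup    : 1 1
drop   : 1
-4     : 1 -4
-      : 5
-5     : 5 -5
negate : 5 5
dup    : 5 5 5
over   : 5 5 5 5
mod    : 5 5 0
drop   : 5 5
*      : 25
-4     : 25 -4
drop   : 25
negate : -25
negate : 25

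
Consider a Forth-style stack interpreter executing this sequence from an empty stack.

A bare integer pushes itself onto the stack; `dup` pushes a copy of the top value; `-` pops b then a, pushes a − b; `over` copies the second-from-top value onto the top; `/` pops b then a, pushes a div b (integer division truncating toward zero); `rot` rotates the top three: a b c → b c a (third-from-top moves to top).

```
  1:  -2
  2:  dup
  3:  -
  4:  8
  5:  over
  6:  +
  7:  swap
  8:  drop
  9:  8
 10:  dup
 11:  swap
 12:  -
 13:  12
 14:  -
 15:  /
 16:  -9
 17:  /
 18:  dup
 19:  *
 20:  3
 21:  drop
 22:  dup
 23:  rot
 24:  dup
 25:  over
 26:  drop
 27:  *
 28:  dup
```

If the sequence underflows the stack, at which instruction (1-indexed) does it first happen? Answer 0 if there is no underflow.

-2   -> -2
dup  -> -2 -2
-    -> 0
8    -> 0 8
over -> 0 8 0
+    -> 0 8
swap -> 8 0
drop -> 8
8    -> 8 8
dup  -> 8 8 8
swap -> 8 8 8
-    -> 8 0
12   -> 8 0 12
-    -> 8 -12
/    -> 0
-9   -> 0 -9
/    -> 0
dup  -> 0 0
*    -> 0
3    -> 0 3
drop -> 0
dup  -> 0 0
rot  — needs 3 operands, stack has 2 → underflow

23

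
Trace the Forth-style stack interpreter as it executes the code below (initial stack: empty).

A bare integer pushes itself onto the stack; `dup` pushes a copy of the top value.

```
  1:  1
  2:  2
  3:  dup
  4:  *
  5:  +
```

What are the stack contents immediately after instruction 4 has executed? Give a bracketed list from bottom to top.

1   : [1]
2   : [1, 2]
dup : [1, 2, 2]
*   : [1, 4]

[1, 4]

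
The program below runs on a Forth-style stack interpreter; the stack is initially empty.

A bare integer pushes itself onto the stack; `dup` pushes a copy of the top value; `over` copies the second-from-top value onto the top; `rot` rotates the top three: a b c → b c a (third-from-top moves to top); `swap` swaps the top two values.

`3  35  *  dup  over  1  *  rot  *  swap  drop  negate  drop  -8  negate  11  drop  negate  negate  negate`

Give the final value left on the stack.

3      : [3]
35     : [3, 35]
*      : [105]
dup    : [105, 105]
over   : [105, 105, 105]
1      : [105, 105, 105, 1]
*      : [105, 105, 105]
rot    : [105, 105, 105]
*      : [105, 11025]
swap   : [11025, 105]
drop   : [11025]
negate : [-11025]
drop   : []
-8     : [-8]
negate : [8]
11     : [8, 11]
drop   : [8]
negate : [-8]
negate : [8]
negate : [-8]

-8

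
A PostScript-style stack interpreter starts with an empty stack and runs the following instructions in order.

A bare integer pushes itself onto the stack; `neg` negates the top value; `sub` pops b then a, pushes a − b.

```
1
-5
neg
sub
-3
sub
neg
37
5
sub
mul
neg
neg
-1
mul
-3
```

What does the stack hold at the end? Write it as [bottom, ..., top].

1   : 1
-5  : 1 -5
neg : 1 5
sub : -4
-3  : -4 -3
sub : -1
neg : 1
37  : 1 37
5   : 1 37 5
sub : 1 32
mul : 32
neg : -32
neg : 32
-1  : 32 -1
mul : -32
-3  : -32 -3

[-32, -3]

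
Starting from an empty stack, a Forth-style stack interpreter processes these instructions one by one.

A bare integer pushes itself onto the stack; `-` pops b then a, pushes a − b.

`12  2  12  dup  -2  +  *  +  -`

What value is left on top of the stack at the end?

12  : 12
2   : 12 2
12  : 12 2 12
dup : 12 2 12 12
-2  : 12 2 12 12 -2
+   : 12 2 12 10
*   : 12 2 120
+   : 12 122
-   : -110

-110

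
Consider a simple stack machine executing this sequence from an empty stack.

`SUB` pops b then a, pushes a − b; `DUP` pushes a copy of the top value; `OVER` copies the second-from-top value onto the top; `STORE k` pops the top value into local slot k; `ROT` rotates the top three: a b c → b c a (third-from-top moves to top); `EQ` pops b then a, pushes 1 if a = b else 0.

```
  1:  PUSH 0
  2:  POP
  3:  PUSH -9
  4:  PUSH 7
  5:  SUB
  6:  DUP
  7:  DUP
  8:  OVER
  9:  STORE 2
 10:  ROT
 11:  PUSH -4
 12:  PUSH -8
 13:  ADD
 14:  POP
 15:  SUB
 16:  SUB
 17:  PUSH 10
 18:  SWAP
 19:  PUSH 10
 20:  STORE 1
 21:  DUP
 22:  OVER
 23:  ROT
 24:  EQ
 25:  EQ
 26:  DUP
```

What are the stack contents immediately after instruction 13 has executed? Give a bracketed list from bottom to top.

[-16, -16, -16, -12]

PUSH 0  : 0
POP     : (empty)
PUSH -9 : -9
PUSH 7  : -9 7
SUB     : -16
DUP     : -16 -16
DUP     : -16 -16 -16
OVER    : -16 -16 -16 -16
STORE 2 : -16 -16 -16
ROT     : -16 -16 -16
PUSH -4 : -16 -16 -16 -4
PUSH -8 : -16 -16 -16 -4 -8
ADD     : -16 -16 -16 -12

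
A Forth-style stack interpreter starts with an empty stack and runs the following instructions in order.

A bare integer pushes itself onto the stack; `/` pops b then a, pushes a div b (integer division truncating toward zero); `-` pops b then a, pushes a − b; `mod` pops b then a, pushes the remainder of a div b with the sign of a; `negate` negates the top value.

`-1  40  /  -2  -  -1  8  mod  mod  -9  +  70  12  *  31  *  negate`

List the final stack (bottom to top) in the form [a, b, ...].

[-9, -26040]

-1     → -1
40     → -1 40
/      → 0
-2     → 0 -2
-      → 2
-1     → 2 -1
8      → 2 -1 8
mod    → 2 -1
mod    → 0
-9     → 0 -9
+      → -9
70     → -9 70
12     → -9 70 12
*      → -9 840
31     → -9 840 31
*      → -9 26040
negate → -9 -26040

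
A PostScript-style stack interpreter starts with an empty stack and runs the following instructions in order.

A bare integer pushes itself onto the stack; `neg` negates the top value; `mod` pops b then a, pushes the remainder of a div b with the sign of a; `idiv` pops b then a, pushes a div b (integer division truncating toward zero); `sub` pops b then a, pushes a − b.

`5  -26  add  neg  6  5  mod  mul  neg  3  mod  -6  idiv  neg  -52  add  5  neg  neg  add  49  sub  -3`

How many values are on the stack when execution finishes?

5    -> [5]
-26  -> [5, -26]
add  -> [-21]
neg  -> [21]
6    -> [21, 6]
5    -> [21, 6, 5]
mod  -> [21, 1]
mul  -> [21]
neg  -> [-21]
3    -> [-21, 3]
mod  -> [0]
-6   -> [0, -6]
idiv -> [0]
neg  -> [0]
-52  -> [0, -52]
add  -> [-52]
5    -> [-52, 5]
neg  -> [-52, -5]
neg  -> [-52, 5]
add  -> [-47]
49   -> [-47, 49]
sub  -> [-96]
-3   -> [-96, -3]

2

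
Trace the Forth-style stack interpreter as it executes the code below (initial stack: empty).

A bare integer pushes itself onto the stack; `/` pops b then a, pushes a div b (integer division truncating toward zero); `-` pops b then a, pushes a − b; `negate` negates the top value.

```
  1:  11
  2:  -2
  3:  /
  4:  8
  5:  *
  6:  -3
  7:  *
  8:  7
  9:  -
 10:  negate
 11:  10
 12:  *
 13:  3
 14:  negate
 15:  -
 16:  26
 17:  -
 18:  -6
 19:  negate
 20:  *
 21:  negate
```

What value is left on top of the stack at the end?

11     : 11
-2     : 11 -2
/      : -5
8      : -5 8
*      : -40
-3     : -40 -3
*      : 120
7      : 120 7
-      : 113
negate : -113
10     : -113 10
*      : -1130
3      : -1130 3
negate : -1130 -3
-      : -1127
26     : -1127 26
-      : -1153
-6     : -1153 -6
negate : -1153 6
*      : -6918
negate : 6918

6918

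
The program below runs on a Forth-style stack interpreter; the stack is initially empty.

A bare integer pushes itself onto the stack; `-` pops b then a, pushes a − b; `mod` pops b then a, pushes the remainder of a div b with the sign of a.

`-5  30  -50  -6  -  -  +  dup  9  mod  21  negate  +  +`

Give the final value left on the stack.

54

-5     : -5
30     : -5 30
-50    : -5 30 -50
-6     : -5 30 -50 -6
-      : -5 30 -44
-      : -5 74
+      : 69
dup    : 69 69
9      : 69 69 9
mod    : 69 6
21     : 69 6 21
negate : 69 6 -21
+      : 69 -15
+      : 54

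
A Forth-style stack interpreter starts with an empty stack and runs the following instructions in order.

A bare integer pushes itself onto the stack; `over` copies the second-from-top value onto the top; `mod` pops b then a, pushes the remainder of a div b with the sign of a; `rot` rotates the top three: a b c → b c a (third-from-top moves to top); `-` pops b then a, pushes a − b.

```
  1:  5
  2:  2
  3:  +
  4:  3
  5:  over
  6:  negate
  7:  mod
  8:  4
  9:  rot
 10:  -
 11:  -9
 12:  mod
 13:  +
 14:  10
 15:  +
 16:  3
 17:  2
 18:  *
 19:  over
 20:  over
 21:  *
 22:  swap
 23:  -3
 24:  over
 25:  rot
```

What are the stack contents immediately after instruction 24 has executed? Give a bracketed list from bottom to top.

5      -> 5
2      -> 5 2
+      -> 7
3      -> 7 3
over   -> 7 3 7
negate -> 7 3 -7
mod    -> 7 3
4      -> 7 3 4
rot    -> 3 4 7
-      -> 3 -3
-9     -> 3 -3 -9
mod    -> 3 -3
+      -> 0
10     -> 0 10
+      -> 10
3      -> 10 3
2      -> 10 3 2
*      -> 10 6
over   -> 10 6 10
over   -> 10 6 10 6
*      -> 10 6 60
swap   -> 10 60 6
-3     -> 10 60 6 -3
over   -> 10 60 6 -3 6

[10, 60, 6, -3, 6]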